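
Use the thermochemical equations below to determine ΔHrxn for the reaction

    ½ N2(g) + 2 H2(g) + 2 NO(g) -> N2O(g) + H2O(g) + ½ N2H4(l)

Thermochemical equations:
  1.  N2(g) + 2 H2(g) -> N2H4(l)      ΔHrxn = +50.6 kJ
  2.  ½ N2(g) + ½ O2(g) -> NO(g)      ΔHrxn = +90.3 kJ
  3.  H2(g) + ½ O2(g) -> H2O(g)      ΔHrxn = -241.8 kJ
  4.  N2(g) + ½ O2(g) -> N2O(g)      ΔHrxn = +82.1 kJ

eq. 1 × 1/2: (1/2)·(+50.6) = +25.3 kJ
eq. 2 reversed and × 2: (-2)·(+90.3) = -180.6 kJ
eq. 3 as written: -241.8 kJ
eq. 4 as written: +82.1 kJ
ΔHrxn = (+25.3) + (-180.6) + (-241.8) + (+82.1) = -315.0 kJ

ΔHrxn = -315.0 kJ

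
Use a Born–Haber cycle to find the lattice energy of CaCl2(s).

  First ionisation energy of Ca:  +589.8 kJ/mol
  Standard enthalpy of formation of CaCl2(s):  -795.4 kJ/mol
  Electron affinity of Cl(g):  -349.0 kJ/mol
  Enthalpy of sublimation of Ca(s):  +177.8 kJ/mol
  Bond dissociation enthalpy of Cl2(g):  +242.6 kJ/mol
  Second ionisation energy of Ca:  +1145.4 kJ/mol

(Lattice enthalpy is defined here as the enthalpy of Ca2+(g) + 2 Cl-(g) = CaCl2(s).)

ΔHf° = 1·ΔHsub + 1·(ΣIE) + 1·D(Cl2) + 2·EA + U
-795.4 = 1·(+177.8) + 1·(+1735.2) + 1·(+242.6) + 2·(-349.0) + U
U = -795.4 − (+1457.6) = -2253.0 kJ/mol

U = -2253.0 kJ/mol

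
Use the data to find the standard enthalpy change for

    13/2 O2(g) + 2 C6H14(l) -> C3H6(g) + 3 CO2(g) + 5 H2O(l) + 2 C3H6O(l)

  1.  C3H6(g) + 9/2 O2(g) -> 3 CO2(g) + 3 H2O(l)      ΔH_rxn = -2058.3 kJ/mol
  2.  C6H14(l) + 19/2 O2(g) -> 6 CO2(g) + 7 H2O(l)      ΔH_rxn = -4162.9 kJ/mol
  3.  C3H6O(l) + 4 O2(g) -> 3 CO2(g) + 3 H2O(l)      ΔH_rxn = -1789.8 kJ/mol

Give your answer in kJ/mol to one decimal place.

ΔH_rxn = -2687.9 kJ/mol

eq. 1 reversed (C3H6(g) must end up as a product): +2058.3 kJ/mol
eq. 2 × 2 (×2 to match 2 C6H14(l) in the target): (2)·(-4162.9) = -8325.8 kJ/mol
eq. 3 reversed and × 2 (reverse to put C3H6O(l) on the product side; scale by 2 for the 2 C3H6O(l)): (-2)·(-1789.8) = +3579.6 kJ/mol
Summing the manipulated equations, ΔH_rxn = (-1)·(-2058.3) + (2)·(-4162.9) + (-2)·(-1789.8) = -2687.9 kJ/mol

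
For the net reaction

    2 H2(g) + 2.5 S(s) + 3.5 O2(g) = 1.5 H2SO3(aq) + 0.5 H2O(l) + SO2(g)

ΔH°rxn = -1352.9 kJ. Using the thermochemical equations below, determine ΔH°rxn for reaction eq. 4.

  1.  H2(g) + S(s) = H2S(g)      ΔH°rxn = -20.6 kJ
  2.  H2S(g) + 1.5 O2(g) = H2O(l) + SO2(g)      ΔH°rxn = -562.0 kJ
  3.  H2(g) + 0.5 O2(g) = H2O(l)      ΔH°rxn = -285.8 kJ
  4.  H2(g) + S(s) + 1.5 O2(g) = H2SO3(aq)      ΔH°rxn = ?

eq. 1 as written: -20.6 kJ
eq. 2 as written (SO2(g) already on the product side): -562.0 kJ
eq. 3 reversed and × 1/2: (-1/2)·(-285.8) = +142.9 kJ
eq. 4 × 3/2 (×3/2 to match 3/2 H2SO3(aq) in the target): contributes 3/2·x
-1352.9 = (-20.6) + (-562.0) + (+142.9) + 3/2·x
x = (-1352.9 − (-439.7)) / (3/2) = -608.8 kJ

ΔH°rxn = -608.8 kJ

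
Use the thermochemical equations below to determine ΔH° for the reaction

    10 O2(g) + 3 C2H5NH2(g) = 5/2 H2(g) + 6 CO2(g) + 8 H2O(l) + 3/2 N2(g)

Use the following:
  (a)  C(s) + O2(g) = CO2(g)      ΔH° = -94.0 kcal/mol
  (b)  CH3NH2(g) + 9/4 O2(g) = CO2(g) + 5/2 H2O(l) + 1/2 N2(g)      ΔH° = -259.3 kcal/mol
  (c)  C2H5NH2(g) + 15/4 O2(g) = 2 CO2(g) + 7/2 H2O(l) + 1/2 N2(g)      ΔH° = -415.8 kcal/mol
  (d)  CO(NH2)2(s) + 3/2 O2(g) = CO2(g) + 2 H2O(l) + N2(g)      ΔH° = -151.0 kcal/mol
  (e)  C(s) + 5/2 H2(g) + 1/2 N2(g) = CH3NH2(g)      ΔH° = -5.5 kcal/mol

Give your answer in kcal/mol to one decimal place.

ΔH° = -1076.6 kcal/mol

(a) as written: -94.0 kcal/mol
(b) reversed: +259.3 kcal/mol
(c) × 3: (3)·(-415.8) = -1247.4 kcal/mol
(d): not needed.
(e) reversed: +5.5 kcal/mol
Since enthalpy is a state function, ΔH° = (-94.0) + (+259.3) + (-1247.4) + (+5.5) = -1076.6 kcal/mol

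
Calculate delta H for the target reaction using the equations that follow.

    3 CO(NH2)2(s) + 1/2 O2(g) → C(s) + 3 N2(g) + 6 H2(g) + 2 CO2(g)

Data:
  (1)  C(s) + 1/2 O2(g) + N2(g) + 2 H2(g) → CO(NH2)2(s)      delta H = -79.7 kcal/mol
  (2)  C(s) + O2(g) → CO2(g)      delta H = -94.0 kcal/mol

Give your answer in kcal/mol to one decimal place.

delta H = 51.1 kcal/mol

(1) reversed and × 3 (CO(NH2)2(s) must end up as a reactant; scale by 3 for the 3 CO(NH2)2(s)): (-3)·(-79.7) = +239.1 kcal/mol
(2) × 2 (×2 to match 2 CO2(g) in the target): (2)·(-94.0) = -188.0 kcal/mol
By Hess's law, delta H = (-3)·(-79.7) + (2)·(-94.0) = 51.1 kcal/mol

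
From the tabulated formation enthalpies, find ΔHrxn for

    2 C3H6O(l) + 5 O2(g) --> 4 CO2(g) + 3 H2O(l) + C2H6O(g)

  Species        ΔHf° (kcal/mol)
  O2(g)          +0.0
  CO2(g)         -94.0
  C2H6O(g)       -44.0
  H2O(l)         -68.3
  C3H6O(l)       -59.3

ΔHrxn = -506.3 kcal/mol

Products: 4·(-94.0) + 3·(-68.3) + 1·(-44.0) = -624.9
Reactants: 2·(-59.3) + 5·(+0.0) = -118.6
ΔHrxn = (-624.9) − (-118.6) = -506.3 kcal/mol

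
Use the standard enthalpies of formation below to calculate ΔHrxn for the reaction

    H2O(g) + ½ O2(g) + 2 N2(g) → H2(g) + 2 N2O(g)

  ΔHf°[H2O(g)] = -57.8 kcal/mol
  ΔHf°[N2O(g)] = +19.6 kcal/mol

ΔHrxn = 97.0 kcal/mol

ΔH°rxn = Σ nΔHf°(products) − Σ nΔHf°(reactants).
Products: 1·(+0.0) + 2·(+19.6) = +39.2
Reactants: 1·(-57.8) + 1/2·(+0.0) + 2·(+0.0) = -57.8
ΔHrxn = (+39.2) − (-57.8) = 97.0 kcal/mol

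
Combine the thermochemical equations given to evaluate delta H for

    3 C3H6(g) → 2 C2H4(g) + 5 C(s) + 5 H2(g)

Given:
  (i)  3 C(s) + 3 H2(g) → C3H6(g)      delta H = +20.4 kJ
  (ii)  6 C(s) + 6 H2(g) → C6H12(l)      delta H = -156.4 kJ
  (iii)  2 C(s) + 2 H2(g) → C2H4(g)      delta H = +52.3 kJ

delta H = 43.4 kJ

(i) reversed and × 3: (-3)·(+20.4) = -61.2 kJ
(ii): not needed.
(iii) × 2: (2)·(+52.3) = +104.6 kJ
delta H = (-3)·(+20.4) + (2)·(+52.3) = 43.4 kJ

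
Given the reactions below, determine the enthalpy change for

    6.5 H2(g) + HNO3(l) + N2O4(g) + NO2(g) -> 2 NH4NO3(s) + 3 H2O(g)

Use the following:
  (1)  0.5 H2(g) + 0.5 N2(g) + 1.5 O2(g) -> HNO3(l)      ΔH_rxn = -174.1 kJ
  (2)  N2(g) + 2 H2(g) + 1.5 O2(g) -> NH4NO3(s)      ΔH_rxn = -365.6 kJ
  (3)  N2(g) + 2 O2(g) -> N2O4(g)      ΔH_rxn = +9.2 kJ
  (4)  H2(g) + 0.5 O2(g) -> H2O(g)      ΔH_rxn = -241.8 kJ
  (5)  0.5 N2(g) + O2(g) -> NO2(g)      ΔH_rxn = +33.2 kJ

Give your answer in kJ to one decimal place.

(1) reversed (reverse to put HNO3(l) on the reactant side): +174.1 kJ
(2) × 2 (scale by 2 for the 2 NH4NO3(s)): (2)·(-365.6) = -731.2 kJ
(3) reversed (N2O4(g) must end up as a reactant): -9.2 kJ
(4) × 3 (scale by 3 for the 3 H2O(g)): (3)·(-241.8) = -725.4 kJ
(5) reversed (reverse to put NO2(g) on the reactant side): -33.2 kJ
Summing the manipulated equations, ΔH_rxn = (-1)·(-174.1) + (2)·(-365.6) + (-1)·(+9.2) + (3)·(-241.8) + (-1)·(+33.2) = -1324.9 kJ

ΔH_rxn = -1324.9 kJ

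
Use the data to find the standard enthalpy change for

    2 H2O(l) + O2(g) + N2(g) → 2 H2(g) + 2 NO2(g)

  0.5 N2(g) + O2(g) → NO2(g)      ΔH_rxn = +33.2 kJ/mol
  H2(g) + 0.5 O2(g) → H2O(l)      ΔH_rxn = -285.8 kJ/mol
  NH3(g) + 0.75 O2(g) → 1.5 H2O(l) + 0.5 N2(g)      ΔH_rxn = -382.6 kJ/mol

ΔH_rxn = 638.0 kJ/mol

equation 1 × 2: (2)·(+33.2) = +66.4 kJ/mol
equation 2 reversed and × 2: (-2)·(-285.8) = +571.6 kJ/mol
equation 3: not needed.
Since enthalpy is a state function, ΔH_rxn = (+66.4) + (+571.6) = 638.0 kJ/mol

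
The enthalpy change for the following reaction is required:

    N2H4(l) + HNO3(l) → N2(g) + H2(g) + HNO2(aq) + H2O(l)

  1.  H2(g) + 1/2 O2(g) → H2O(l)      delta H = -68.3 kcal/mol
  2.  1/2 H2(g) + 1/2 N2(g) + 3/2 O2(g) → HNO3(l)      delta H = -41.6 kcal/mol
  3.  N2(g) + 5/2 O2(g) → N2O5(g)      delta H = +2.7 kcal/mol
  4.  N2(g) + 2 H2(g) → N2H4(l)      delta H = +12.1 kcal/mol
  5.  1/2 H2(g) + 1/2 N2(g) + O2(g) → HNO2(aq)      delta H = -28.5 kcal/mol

eq. 1 as written (H2O(l) already on the product side): -68.3 kcal/mol
eq. 2 reversed (reverse to put HNO3(l) on the reactant side): +41.6 kcal/mol
eq. 3: not needed (N2O5(g) appears nowhere else).
eq. 4 reversed (reverse to put N2H4(l) on the reactant side): -12.1 kcal/mol
eq. 5 as written (HNO2(aq) already on the product side): -28.5 kcal/mol
Since enthalpy is a state function, delta H = (-68.3) + (+41.6) + (-12.1) + (-28.5) = -67.3 kcal/mol

delta H = -67.3 kcal/mol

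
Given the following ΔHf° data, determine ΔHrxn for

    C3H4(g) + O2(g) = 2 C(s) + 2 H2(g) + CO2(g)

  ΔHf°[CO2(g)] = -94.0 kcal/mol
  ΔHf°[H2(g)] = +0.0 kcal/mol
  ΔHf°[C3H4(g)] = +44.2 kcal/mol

Products: 2·(+0.0) + 2·(+0.0) + 1·(-94.0) = -94.0
Reactants: 1·(+44.2) + 1·(+0.0) = +44.2
ΔHrxn = (-94.0) − (+44.2) = -138.2 kcal/mol

ΔHrxn = -138.2 kcal/mol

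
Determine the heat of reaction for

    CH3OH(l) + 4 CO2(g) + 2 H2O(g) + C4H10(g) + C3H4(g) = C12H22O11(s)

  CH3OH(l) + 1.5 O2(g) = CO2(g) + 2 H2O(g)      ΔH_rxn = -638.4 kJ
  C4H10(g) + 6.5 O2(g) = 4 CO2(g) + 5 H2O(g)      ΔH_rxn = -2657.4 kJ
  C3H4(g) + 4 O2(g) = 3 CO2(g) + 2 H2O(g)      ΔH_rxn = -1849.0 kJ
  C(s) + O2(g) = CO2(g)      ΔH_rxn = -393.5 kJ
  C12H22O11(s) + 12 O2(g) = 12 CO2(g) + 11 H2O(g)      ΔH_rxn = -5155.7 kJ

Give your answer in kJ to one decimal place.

ΔH_rxn = 10.9 kJ

equation 1 as written: -638.4 kJ
equation 2 as written: -2657.4 kJ
equation 3 as written: -1849.0 kJ
equation 4: not needed.
equation 5 reversed: +5155.7 kJ
Since enthalpy is a state function, ΔH_rxn = (1)·(-638.4) + (1)·(-2657.4) + (1)·(-1849.0) + (-1)·(-5155.7) = 10.9 kJ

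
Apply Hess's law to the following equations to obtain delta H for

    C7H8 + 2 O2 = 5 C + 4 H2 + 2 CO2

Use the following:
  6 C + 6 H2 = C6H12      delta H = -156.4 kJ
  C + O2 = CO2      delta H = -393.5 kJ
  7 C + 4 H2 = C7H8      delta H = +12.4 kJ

equation 1: not needed.
equation 2 × 2: (2)·(-393.5) = -787.0 kJ
equation 3 reversed: -12.4 kJ
Since enthalpy is a state function, delta H = (2)·(-393.5) + (-1)·(+12.4) = -799.4 kJ

delta H = -799.4 kJ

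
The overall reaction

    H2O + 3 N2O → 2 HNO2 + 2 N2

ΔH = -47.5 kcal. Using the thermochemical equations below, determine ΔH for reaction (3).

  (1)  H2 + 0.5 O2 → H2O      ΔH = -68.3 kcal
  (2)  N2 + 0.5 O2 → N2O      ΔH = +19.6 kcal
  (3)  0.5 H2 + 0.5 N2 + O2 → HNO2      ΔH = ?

(1) reversed (reverse to put H2O on the reactant side): +68.3 kcal
(2) reversed and × 3 (N2O must end up as a reactant; ×3 to match 3 N2O in the target): (-3)·(+19.6) = -58.8 kcal
(3) × 2 (scale by 2 for the 2 HNO2): contributes 2·x
-47.5 = (+68.3) + (-58.8) + 2·x
x = (-47.5 − (+9.5)) / (2) = -28.5 kcal

ΔH = -28.5 kcal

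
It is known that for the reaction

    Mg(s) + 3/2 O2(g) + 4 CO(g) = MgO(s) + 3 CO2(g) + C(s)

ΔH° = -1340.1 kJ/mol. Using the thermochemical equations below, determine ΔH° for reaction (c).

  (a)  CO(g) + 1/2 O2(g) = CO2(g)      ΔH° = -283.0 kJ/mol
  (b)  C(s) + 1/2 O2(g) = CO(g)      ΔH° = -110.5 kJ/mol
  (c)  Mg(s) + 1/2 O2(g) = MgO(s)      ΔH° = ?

(a) × 3: (3)·(-283.0) = -849.0 kJ/mol
(b) reversed: +110.5 kJ/mol
(c) as written: contributes x
-1340.1 = (-849.0) + (+110.5) + x
x = (-1340.1 − (-738.5)) / (1) = -601.6 kJ/mol

ΔH° = -601.6 kJ/mol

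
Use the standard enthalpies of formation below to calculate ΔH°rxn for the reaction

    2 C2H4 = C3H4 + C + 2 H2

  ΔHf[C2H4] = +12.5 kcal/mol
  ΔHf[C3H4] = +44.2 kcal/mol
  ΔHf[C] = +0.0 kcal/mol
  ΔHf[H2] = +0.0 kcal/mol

ΔH°rxn = Σ nΔHf°(products) − Σ nΔHf°(reactants).
Products: 1·(+44.2) + 1·(+0.0) + 2·(+0.0) = +44.2
Reactants: 2·(+12.5) = +25.0
ΔH°rxn = (+44.2) − (+25.0) = 19.2 kcal/mol

ΔH°rxn = 19.2 kcal/mol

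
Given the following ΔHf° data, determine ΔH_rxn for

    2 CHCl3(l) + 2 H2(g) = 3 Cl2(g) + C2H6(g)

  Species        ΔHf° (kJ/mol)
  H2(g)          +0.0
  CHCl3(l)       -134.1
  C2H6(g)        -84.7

ΔH_rxn = 183.5 kJ/mol

Products: 3·(+0.0) + 1·(-84.7) = -84.7
Reactants: 2·(-134.1) + 2·(+0.0) = -268.2
ΔH_rxn = (-84.7) − (-268.2) = 183.5 kJ/mol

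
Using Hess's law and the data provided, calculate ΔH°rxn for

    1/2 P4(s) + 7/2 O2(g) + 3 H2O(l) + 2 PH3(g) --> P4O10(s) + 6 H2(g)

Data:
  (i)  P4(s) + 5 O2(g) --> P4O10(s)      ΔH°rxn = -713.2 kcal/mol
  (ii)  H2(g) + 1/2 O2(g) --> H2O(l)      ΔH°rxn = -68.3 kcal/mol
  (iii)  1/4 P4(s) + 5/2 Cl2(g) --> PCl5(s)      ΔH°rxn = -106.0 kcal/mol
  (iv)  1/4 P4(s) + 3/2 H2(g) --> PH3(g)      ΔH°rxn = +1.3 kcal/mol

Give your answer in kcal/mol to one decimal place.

(i) as written: -713.2 kcal/mol
(ii) reversed and × 3: (-3)·(-68.3) = +204.9 kcal/mol
(iii): not needed.
(iv) reversed and × 2: (-2)·(+1.3) = -2.6 kcal/mol
Summing the manipulated equations, ΔH°rxn = (1)·(-713.2) + (-3)·(-68.3) + (-2)·(+1.3) = -510.9 kcal/mol

ΔH°rxn = -510.9 kcal/mol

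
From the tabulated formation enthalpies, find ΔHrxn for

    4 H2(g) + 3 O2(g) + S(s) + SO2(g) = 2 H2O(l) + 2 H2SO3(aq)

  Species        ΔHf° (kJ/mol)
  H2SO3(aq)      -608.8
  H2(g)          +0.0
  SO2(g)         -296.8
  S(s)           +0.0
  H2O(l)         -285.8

ΔHrxn = -1492.4 kJ/mol

Products: 2·(-285.8) + 2·(-608.8) = -1789.2
Reactants: 4·(+0.0) + 3·(+0.0) + 1·(+0.0) + 1·(-296.8) = -296.8
ΔHrxn = (-1789.2) − (-296.8) = -1492.4 kJ/mol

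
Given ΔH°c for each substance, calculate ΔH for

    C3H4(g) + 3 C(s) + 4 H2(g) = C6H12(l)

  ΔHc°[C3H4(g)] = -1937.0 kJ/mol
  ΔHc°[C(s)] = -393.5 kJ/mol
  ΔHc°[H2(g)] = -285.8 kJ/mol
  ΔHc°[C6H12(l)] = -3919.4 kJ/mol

With combustion enthalpies, reactants minus products:
= [1·(-1937.0) + 3·(-393.5) + 4·(-285.8)] − [1·(-3919.4)]
= -341.3 kJ/mol

ΔH = -341.3 kJ/mol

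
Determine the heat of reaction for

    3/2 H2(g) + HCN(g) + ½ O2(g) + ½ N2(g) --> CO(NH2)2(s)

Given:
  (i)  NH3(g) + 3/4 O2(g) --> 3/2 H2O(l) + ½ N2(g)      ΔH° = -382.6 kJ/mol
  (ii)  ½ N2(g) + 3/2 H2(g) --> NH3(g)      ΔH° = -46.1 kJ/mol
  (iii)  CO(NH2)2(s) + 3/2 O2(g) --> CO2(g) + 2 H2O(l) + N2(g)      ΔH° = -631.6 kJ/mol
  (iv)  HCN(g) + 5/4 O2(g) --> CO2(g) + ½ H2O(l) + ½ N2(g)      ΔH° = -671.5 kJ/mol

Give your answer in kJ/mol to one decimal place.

ΔH° = -468.6 kJ/mol

(i) as written: -382.6 kJ/mol
(ii) as written: -46.1 kJ/mol
(iii) reversed: +631.6 kJ/mol
(iv) as written: -671.5 kJ/mol
By Hess's law, ΔH° = (1)·(-382.6) + (1)·(-46.1) + (-1)·(-631.6) + (1)·(-671.5) = -468.6 kJ/mol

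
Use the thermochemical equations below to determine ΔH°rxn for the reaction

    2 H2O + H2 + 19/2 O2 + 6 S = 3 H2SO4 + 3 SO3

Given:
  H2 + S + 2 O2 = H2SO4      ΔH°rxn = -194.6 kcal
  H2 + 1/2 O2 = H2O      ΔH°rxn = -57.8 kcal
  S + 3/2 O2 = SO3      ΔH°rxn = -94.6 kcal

equation 1 × 3 (scale by 3 for the 3 H2SO4): (3)·(-194.6) = -583.8 kcal
equation 2 reversed and × 2 (H2O must end up as a reactant; ×2 to match 2 H2O in the target): (-2)·(-57.8) = +115.6 kcal
equation 3 × 3 (×3 to match 3 SO3 in the target): (3)·(-94.6) = -283.8 kcal
Combining the equations, ΔH°rxn = (-583.8) + (+115.6) + (-283.8) = -752.0 kcal

ΔH°rxn = -752.0 kcal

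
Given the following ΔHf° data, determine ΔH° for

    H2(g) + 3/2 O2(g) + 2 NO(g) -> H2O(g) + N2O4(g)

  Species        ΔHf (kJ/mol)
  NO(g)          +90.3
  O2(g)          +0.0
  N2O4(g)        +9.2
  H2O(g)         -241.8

ΔH° = -413.2 kJ/mol

ΔH°rxn = Σ nΔHf°(products) − Σ nΔHf°(reactants).
Products: 1·(-241.8) + 1·(+9.2) = -232.6
Reactants: 1·(+0.0) + 3/2·(+0.0) + 2·(+90.3) = +180.6
ΔH° = (-232.6) − (+180.6) = -413.2 kJ/mol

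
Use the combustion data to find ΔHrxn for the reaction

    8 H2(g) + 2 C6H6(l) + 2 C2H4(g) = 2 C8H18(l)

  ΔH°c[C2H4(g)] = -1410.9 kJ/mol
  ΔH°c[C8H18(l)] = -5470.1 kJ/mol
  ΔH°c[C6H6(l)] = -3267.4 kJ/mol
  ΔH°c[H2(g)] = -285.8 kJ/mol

ΔHrxn = -702.8 kJ/mol

With combustion enthalpies, reactants minus products:
= [8·(-285.8) + 2·(-3267.4) + 2·(-1410.9)] − [2·(-5470.1)]
= -702.8 kJ/mol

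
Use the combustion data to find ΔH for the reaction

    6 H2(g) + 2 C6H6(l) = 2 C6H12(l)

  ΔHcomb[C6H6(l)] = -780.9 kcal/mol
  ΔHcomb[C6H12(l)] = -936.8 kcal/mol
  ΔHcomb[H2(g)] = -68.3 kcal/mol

ΔH = -98.0 kcal/mol

Using ΔH = Σ nΔHc°(reactants) − Σ nΔHc°(products):
= [6·(-68.3) + 2·(-780.9)] − [2·(-936.8)]
= -98.0 kcal/mol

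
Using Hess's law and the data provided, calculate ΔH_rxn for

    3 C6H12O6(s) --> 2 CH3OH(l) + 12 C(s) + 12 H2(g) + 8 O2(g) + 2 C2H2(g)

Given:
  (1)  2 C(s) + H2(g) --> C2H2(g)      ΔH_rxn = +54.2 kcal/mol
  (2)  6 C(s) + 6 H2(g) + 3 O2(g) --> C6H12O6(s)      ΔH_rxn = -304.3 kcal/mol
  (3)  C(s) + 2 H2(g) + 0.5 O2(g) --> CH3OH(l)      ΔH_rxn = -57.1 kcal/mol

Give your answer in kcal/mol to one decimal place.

(1) × 2 (×2 to match 2 C2H2(g) in the target): (2)·(+54.2) = +108.4 kcal/mol
(2) reversed and × 3 (C6H12O6(s) must end up as a reactant; ×3 to match 3 C6H12O6(s) in the target): (-3)·(-304.3) = +912.9 kcal/mol
(3) × 2 (scale by 2 for the 2 CH3OH(l)): (2)·(-57.1) = -114.2 kcal/mol
ΔH_rxn = (+108.4) + (+912.9) + (-114.2) = 907.1 kcal/mol

ΔH_rxn = 907.1 kcal/mol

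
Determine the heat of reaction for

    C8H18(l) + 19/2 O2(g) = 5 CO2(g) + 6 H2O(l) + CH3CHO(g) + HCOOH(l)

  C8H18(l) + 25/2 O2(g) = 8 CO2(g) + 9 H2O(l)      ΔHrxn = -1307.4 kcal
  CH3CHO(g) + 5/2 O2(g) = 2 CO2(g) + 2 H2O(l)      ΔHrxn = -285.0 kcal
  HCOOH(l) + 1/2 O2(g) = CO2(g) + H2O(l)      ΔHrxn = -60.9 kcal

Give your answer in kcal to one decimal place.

ΔHrxn = -961.5 kcal

equation 1 as written: -1307.4 kcal
equation 2 reversed: +285.0 kcal
equation 3 reversed: +60.9 kcal
Combining the equations, ΔHrxn = (1)·(-1307.4) + (-1)·(-285.0) + (-1)·(-60.9) = -961.5 kcal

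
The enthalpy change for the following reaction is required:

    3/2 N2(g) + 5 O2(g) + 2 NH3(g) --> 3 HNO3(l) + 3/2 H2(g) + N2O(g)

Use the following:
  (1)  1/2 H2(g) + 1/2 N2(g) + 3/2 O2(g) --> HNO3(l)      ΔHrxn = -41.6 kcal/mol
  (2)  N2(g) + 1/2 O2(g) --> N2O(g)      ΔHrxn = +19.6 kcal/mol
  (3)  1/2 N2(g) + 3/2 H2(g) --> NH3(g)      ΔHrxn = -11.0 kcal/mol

ΔHrxn = -83.2 kcal/mol

(1) × 3: (3)·(-41.6) = -124.8 kcal/mol
(2) as written: +19.6 kcal/mol
(3) reversed and × 2: (-2)·(-11.0) = +22.0 kcal/mol
ΔHrxn = (-124.8) + (+19.6) + (+22.0) = -83.2 kcal/mol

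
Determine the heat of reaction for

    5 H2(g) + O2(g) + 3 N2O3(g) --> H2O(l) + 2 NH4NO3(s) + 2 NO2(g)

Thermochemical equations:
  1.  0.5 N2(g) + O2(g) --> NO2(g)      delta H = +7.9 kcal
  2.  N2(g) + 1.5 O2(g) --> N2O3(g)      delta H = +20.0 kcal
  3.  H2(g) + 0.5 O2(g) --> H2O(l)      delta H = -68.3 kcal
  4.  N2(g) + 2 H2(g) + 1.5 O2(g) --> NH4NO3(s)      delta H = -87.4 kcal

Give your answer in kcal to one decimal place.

delta H = -287.3 kcal

eq. 1 × 2 (scale by 2 for the 2 NO2(g)): (2)·(+7.9) = +15.8 kcal
eq. 2 reversed and × 3 (N2O3(g) must end up as a reactant; ×3 to match 3 N2O3(g) in the target): (-3)·(+20.0) = -60.0 kcal
eq. 3 as written (H2O(l) already on the product side): -68.3 kcal
eq. 4 × 2 (scale by 2 for the 2 NH4NO3(s)): (2)·(-87.4) = -174.8 kcal
Since enthalpy is a state function, delta H = (2)·(+7.9) + (-3)·(+20.0) + (1)·(-68.3) + (2)·(-87.4) = -287.3 kcal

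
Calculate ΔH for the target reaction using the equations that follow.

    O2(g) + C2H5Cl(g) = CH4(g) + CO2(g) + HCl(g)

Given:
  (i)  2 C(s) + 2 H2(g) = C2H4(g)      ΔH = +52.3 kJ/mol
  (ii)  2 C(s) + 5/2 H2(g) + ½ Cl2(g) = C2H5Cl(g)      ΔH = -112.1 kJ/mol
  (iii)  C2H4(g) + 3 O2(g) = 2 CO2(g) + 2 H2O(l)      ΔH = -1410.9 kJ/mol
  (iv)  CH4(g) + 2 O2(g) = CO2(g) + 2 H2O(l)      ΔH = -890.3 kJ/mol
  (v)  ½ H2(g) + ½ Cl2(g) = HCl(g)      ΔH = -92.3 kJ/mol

ΔH = -448.5 kJ/mol

(i) as written: +52.3 kJ/mol
(ii) reversed: +112.1 kJ/mol
(iii) as written: -1410.9 kJ/mol
(iv) reversed: +890.3 kJ/mol
(v) as written: -92.3 kJ/mol
Summing the manipulated equations, ΔH = (1)·(+52.3) + (-1)·(-112.1) + (1)·(-1410.9) + (-1)·(-890.3) + (1)·(-92.3) = -448.5 kJ/mol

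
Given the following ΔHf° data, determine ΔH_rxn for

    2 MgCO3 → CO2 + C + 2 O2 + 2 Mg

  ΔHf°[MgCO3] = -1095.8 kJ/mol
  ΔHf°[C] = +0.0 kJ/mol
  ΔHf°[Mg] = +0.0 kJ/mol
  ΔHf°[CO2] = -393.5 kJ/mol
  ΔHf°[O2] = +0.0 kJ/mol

Products: 1·(-393.5) + 1·(+0.0) + 2·(+0.0) + 2·(+0.0) = -393.5
Reactants: 2·(-1095.8) = -2191.6
ΔH_rxn = (-393.5) − (-2191.6) = 1798.1 kJ/mol

ΔH_rxn = 1798.1 kJ/mol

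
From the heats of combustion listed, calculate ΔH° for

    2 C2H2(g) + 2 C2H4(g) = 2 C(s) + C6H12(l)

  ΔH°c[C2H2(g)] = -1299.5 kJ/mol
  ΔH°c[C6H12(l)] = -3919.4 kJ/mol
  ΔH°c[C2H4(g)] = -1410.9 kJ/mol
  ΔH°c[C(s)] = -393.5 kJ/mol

ΔH° = -714.4 kJ/mol

Using ΔH = Σ nΔHc°(reactants) − Σ nΔHc°(products):
= [2·(-1299.5) + 2·(-1410.9)] − [2·(-393.5) + 1·(-3919.4)]
= -714.4 kJ/mol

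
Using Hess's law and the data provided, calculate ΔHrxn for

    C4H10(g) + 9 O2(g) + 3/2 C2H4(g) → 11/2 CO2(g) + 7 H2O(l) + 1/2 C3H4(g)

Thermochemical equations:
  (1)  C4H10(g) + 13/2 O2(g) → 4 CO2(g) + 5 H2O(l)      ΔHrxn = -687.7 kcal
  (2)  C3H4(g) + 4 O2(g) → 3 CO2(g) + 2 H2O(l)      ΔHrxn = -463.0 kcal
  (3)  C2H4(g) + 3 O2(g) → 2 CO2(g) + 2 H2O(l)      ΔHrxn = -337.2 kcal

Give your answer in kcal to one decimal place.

ΔHrxn = -962.0 kcal

(1) as written: -687.7 kcal
(2) reversed and × 1/2: (-1/2)·(-463.0) = +231.5 kcal
(3) × 3/2: (3/2)·(-337.2) = -505.8 kcal
Summing the manipulated equations, ΔHrxn = (-687.7) + (+231.5) + (-505.8) = -962.0 kcal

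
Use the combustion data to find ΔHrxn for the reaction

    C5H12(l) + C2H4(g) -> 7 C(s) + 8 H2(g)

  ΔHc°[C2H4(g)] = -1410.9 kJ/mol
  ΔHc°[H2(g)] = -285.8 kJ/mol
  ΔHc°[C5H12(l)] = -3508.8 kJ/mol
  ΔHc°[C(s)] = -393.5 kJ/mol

Using ΔH = Σ nΔHc°(reactants) − Σ nΔHc°(products):
= [1·(-3508.8) + 1·(-1410.9)] − [7·(-393.5) + 8·(-285.8)]
= 121.2 kJ/mol

ΔHrxn = 121.2 kJ/mol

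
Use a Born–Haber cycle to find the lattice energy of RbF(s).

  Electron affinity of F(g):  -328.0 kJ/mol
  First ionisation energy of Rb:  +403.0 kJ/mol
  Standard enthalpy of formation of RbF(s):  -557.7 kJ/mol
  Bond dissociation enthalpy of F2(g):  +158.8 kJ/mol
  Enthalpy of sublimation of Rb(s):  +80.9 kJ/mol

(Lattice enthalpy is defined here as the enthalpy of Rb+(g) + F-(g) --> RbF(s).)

ΔHf° = 1·ΔHsub + 1·(ΣIE) + 1/2·D(F2) + 1·EA + U
-557.7 = 1·(+80.9) + 1·(+403.0) + 1/2·(+158.8) + 1·(-328.0) + U
U = -557.7 − (+235.3) = -793.0 kJ/mol

U = -793.0 kJ/mol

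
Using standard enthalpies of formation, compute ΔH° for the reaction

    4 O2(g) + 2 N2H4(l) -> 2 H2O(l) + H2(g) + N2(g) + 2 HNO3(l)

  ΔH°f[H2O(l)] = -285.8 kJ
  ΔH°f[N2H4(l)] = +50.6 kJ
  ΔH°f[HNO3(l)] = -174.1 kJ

ΔH°rxn = Σ nΔHf°(products) − Σ nΔHf°(reactants).
Products: 2·(-285.8) + 1·(+0.0) + 1·(+0.0) + 2·(-174.1) = -919.8
Reactants: 4·(+0.0) + 2·(+50.6) = +101.2
ΔH° = (-919.8) − (+101.2) = -1021.0 kJ

ΔH° = -1021.0 kJ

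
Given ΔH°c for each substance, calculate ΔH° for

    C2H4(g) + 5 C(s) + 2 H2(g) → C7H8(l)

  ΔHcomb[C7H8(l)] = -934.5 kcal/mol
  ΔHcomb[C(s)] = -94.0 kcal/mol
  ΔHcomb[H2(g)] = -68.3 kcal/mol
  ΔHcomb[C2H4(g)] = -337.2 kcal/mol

ΔH° = -9.3 kcal/mol

Using ΔH = Σ nΔHc°(reactants) − Σ nΔHc°(products):
= [1·(-337.2) + 5·(-94.0) + 2·(-68.3)] − [1·(-934.5)]
= -9.3 kcal/mol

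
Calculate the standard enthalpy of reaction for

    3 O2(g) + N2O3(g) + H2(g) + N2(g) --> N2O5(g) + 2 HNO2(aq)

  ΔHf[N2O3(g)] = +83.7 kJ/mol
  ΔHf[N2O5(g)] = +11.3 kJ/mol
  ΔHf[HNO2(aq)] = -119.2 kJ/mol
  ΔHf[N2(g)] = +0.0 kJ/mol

ΔH_rxn = -310.8 kJ/mol

ΔH°rxn = Σ nΔHf°(products) − Σ nΔHf°(reactants).
Products: 1·(+11.3) + 2·(-119.2) = -227.1
Reactants: 3·(+0.0) + 1·(+83.7) + 1·(+0.0) + 1·(+0.0) = +83.7
ΔH_rxn = (-227.1) − (+83.7) = -310.8 kJ/mol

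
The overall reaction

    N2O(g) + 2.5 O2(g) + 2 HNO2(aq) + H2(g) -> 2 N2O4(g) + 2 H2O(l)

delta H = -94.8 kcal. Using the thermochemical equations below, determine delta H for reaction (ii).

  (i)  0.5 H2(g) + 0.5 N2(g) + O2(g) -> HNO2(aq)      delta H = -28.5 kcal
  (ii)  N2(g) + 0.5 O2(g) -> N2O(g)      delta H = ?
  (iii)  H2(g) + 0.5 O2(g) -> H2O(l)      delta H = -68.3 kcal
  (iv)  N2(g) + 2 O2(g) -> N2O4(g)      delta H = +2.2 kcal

(i) reversed and × 2 (reverse to put HNO2(aq) on the reactant side; ×2 to match 2 HNO2(aq) in the target): (-2)·(-28.5) = +57.0 kcal
(ii) reversed (N2O(g) must end up as a reactant): contributes −x
(iii) × 2 (scale by 2 for the 2 H2O(l)): (2)·(-68.3) = -136.6 kcal
(iv) × 2 (×2 to match 2 N2O4(g) in the target): (2)·(+2.2) = +4.4 kcal
-94.8 = (+57.0) + (-136.6) + (+4.4) − x
x = (-94.8 − (-75.2)) / (-1) = 19.6 kcal

delta H = 19.6 kcal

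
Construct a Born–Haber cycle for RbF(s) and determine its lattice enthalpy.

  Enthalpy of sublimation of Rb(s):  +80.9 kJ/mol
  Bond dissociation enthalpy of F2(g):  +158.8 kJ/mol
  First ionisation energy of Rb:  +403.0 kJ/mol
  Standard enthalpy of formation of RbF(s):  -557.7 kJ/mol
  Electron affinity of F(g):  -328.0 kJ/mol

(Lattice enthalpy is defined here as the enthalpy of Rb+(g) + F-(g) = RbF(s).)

U = -793.0 kJ/mol

ΔHf° = 1·ΔHsub + 1·(ΣIE) + 1/2·D(F2) + 1·EA + U
-557.7 = 1·(+80.9) + 1·(+403.0) + 1/2·(+158.8) + 1·(-328.0) + U
U = -557.7 − (+235.3) = -793.0 kJ/mol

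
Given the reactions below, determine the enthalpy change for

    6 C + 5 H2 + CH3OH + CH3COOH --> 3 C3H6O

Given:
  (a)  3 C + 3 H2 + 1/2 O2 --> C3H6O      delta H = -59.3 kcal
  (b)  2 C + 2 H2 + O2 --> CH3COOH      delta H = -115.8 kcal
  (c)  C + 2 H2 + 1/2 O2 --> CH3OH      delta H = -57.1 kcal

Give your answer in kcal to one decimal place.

(a) × 3 (×3 to match 3 C3H6O in the target): (3)·(-59.3) = -177.9 kcal
(b) reversed (reverse to put CH3COOH on the reactant side): +115.8 kcal
(c) reversed (CH3OH must end up as a reactant): +57.1 kcal
delta H = (-177.9) + (+115.8) + (+57.1) = -5.0 kcal

delta H = -5.0 kcal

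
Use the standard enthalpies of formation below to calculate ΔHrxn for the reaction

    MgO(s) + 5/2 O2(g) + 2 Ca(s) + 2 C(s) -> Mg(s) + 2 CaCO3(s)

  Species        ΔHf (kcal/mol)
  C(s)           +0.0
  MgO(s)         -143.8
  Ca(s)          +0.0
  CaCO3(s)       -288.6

ΔH°rxn = Σ nΔHf°(products) − Σ nΔHf°(reactants).
Products: 1·(+0.0) + 2·(-288.6) = -577.2
Reactants: 1·(-143.8) + 5/2·(+0.0) + 2·(+0.0) + 2·(+0.0) = -143.8
ΔHrxn = (-577.2) − (-143.8) = -433.4 kcal/mol

ΔHrxn = -433.4 kcal/mol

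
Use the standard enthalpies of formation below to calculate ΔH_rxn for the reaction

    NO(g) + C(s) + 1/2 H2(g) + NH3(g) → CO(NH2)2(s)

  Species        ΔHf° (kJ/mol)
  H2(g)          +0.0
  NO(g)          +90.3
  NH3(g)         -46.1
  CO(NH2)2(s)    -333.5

ΔH_rxn = -377.7 kJ/mol

Products: 1·(-333.5) = -333.5
Reactants: 1·(+90.3) + 1·(+0.0) + 1/2·(+0.0) + 1·(-46.1) = +44.2
ΔH_rxn = (-333.5) − (+44.2) = -377.7 kJ/mol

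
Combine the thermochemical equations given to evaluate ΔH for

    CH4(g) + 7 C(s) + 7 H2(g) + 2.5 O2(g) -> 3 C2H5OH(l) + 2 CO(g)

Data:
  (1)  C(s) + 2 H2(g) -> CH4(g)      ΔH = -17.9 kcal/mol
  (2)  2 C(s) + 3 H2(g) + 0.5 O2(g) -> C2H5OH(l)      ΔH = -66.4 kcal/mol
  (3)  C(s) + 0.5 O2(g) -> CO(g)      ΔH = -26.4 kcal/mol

ΔH = -234.1 kcal/mol

(1) reversed (CH4(g) must end up as a reactant): +17.9 kcal/mol
(2) × 3 (scale by 3 for the 3 C2H5OH(l)): (3)·(-66.4) = -199.2 kcal/mol
(3) × 2 (scale by 2 for the 2 CO(g)): (2)·(-26.4) = -52.8 kcal/mol
Combining the equations, ΔH = (-1)·(-17.9) + (3)·(-66.4) + (2)·(-26.4) = -234.1 kcal/mol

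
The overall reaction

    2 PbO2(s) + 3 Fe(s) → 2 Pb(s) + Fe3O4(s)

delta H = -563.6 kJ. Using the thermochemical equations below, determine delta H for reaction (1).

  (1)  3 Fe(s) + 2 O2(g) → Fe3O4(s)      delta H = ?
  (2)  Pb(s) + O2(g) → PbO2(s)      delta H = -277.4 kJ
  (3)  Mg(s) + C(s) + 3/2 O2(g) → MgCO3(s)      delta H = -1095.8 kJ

delta H = -1118.4 kJ

(1) as written (Fe3O4(s) already on the product side): contributes x
(2) reversed and × 2 (reverse to put PbO2(s) on the reactant side; scale by 2 for the 2 PbO2(s)): (-2)·(-277.4) = +554.8 kJ
(3): not needed (C(s) appears nowhere else).
-563.6 = (+554.8) + x
x = (-563.6 − (+554.8)) / (1) = -1118.4 kJ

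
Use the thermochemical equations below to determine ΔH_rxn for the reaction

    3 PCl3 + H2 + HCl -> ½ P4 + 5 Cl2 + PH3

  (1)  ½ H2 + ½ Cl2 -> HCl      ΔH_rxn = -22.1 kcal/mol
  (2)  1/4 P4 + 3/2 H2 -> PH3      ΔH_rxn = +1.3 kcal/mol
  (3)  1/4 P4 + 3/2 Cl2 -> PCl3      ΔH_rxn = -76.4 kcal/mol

(1) reversed: +22.1 kcal/mol
(2) as written: +1.3 kcal/mol
(3) reversed and × 3: (-3)·(-76.4) = +229.2 kcal/mol
Combining the equations, ΔH_rxn = (+22.1) + (+1.3) + (+229.2) = 252.6 kcal/mol

ΔH_rxn = 252.6 kcal/mol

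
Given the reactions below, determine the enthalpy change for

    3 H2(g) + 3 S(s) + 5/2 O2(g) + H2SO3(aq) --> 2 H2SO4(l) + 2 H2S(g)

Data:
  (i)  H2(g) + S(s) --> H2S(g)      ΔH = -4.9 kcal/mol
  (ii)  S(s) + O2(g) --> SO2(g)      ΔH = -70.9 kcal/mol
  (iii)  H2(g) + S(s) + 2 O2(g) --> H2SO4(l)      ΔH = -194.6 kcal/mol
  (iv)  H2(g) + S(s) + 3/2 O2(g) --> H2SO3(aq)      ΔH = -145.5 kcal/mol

ΔH = -253.5 kcal/mol

(i) × 2: (2)·(-4.9) = -9.8 kcal/mol
(ii): not needed.
(iii) × 2: (2)·(-194.6) = -389.2 kcal/mol
(iv) reversed: +145.5 kcal/mol
Combining the equations, ΔH = (-9.8) + (-389.2) + (+145.5) = -253.5 kcal/mol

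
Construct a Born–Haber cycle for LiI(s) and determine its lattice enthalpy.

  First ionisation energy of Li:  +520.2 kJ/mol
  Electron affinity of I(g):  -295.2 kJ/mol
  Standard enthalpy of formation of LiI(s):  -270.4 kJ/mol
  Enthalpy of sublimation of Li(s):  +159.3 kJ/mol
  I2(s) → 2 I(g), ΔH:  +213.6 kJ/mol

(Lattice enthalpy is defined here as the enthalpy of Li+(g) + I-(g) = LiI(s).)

ΔHf° = 1·ΔHsub + 1·(ΣIE) + 1/2·D(I2) + 1·EA + U
-270.4 = 1·(+159.3) + 1·(+520.2) + 1/2·(+213.6) + 1·(-295.2) + U
U = -270.4 − (+491.1) = -761.5 kJ/mol

U = -761.5 kJ/mol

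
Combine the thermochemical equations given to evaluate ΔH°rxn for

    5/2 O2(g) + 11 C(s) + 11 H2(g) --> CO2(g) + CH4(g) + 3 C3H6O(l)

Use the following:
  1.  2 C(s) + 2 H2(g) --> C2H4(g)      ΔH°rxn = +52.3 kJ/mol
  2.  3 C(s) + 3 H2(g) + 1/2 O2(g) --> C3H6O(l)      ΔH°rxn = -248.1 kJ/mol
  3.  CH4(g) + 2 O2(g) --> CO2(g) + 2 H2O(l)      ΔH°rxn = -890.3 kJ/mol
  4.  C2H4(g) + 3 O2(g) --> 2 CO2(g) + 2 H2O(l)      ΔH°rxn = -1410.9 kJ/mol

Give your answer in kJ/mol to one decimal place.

ΔH°rxn = -1212.6 kJ/mol

eq. 1 as written: +52.3 kJ/mol
eq. 2 × 3: (3)·(-248.1) = -744.3 kJ/mol
eq. 3 reversed: +890.3 kJ/mol
eq. 4 as written: -1410.9 kJ/mol
Combining the equations, ΔH°rxn = (+52.3) + (-744.3) + (+890.3) + (-1410.9) = -1212.6 kJ/mol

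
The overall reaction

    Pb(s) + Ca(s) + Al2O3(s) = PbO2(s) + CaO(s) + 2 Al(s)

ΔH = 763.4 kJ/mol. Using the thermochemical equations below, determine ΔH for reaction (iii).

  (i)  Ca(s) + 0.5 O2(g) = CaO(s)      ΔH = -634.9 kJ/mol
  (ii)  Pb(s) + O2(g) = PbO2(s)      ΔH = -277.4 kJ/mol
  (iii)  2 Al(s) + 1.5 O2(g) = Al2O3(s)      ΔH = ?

ΔH = -1675.7 kJ/mol

(i) as written (CaO(s) already on the product side): -634.9 kJ/mol
(ii) as written (PbO2(s) already on the product side): -277.4 kJ/mol
(iii) reversed (Al2O3(s) must end up as a reactant): contributes −x
+763.4 = (-634.9) + (-277.4) − x
x = (+763.4 − (-912.3)) / (-1) = -1675.7 kJ/mol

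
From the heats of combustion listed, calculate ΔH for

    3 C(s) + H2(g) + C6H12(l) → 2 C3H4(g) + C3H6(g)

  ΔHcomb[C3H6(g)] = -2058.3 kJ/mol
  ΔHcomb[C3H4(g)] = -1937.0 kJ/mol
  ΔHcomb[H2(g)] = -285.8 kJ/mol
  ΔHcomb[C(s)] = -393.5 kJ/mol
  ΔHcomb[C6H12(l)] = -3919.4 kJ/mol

ΔH = 546.6 kJ/mol

Using ΔH = Σ nΔHc°(reactants) − Σ nΔHc°(products):
= [3·(-393.5) + 1·(-285.8) + 1·(-3919.4)] − [2·(-1937.0) + 1·(-2058.3)]
= 546.6 kJ/mol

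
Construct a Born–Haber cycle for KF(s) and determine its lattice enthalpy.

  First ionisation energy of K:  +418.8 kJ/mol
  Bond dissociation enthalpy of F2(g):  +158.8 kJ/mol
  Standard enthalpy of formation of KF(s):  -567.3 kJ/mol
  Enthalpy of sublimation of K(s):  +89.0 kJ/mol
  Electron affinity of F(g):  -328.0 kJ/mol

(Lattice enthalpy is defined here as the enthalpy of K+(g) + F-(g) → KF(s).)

U = -826.5 kJ/mol

ΔHf° = 1·ΔHsub + 1·(ΣIE) + 1/2·D(F2) + 1·EA + U
-567.3 = 1·(+89.0) + 1·(+418.8) + 1/2·(+158.8) + 1·(-328.0) + U
U = -567.3 − (+259.2) = -826.5 kJ/mol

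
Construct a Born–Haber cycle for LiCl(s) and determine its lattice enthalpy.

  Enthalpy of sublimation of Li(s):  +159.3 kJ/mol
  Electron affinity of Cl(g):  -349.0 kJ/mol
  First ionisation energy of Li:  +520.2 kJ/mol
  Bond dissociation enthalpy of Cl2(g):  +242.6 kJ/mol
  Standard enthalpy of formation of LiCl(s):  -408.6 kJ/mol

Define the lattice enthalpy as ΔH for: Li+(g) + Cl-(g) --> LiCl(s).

ΔHf° = 1·ΔHsub + 1·(ΣIE) + 1/2·D(Cl2) + 1·EA + U
-408.6 = 1·(+159.3) + 1·(+520.2) + 1/2·(+242.6) + 1·(-349.0) + U
U = -408.6 − (+451.8) = -860.4 kJ/mol

U = -860.4 kJ/mol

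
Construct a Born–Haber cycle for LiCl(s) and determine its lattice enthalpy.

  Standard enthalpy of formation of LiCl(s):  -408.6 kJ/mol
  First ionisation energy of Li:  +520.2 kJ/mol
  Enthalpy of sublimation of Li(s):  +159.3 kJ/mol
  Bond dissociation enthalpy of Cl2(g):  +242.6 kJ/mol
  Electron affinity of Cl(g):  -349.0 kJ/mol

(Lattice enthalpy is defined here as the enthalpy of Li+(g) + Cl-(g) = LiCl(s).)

ΔHf° = 1·ΔHsub + 1·(ΣIE) + 1/2·D(Cl2) + 1·EA + U
-408.6 = 1·(+159.3) + 1·(+520.2) + 1/2·(+242.6) + 1·(-349.0) + U
U = -408.6 − (+451.8) = -860.4 kJ/mol

U = -860.4 kJ/mol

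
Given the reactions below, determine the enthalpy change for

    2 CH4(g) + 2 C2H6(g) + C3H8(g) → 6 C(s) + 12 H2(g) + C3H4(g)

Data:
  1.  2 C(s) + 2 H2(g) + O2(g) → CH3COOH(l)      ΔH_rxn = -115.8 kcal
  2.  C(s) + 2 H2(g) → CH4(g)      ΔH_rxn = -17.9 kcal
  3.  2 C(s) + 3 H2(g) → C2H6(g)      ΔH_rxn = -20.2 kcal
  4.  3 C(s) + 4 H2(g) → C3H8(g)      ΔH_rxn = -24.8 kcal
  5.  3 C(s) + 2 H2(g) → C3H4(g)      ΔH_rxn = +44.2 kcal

ΔH_rxn = 145.2 kcal

eq. 1: not needed (O2(g) appears nowhere else).
eq. 2 reversed and × 2 (CH4(g) must end up as a reactant; scale by 2 for the 2 CH4(g)): (-2)·(-17.9) = +35.8 kcal
eq. 3 reversed and × 2 (C2H6(g) must end up as a reactant; scale by 2 for the 2 C2H6(g)): (-2)·(-20.2) = +40.4 kcal
eq. 4 reversed (C3H8(g) must end up as a reactant): +24.8 kcal
eq. 5 as written (C3H4(g) already on the product side): +44.2 kcal
By Hess's law, ΔH_rxn = (-2)·(-17.9) + (-2)·(-20.2) + (-1)·(-24.8) + (1)·(+44.2) = 145.2 kcal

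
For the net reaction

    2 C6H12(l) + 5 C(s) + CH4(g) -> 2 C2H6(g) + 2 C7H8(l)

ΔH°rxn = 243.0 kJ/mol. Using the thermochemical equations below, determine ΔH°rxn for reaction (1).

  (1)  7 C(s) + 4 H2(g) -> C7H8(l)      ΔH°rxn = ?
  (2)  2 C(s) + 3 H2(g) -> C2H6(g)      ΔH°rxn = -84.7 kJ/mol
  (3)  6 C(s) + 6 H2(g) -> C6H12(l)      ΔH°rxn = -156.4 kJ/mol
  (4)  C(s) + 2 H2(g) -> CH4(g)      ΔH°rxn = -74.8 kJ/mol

(1) × 2 (scale by 2 for the 2 C7H8(l)): contributes 2·x
(2) × 2 (×2 to match 2 C2H6(g) in the target): (2)·(-84.7) = -169.4 kJ/mol
(3) reversed and × 2 (C6H12(l) must end up as a reactant; ×2 to match 2 C6H12(l) in the target): (-2)·(-156.4) = +312.8 kJ/mol
(4) reversed (reverse to put CH4(g) on the reactant side): +74.8 kJ/mol
+243.0 = (-169.4) + (+312.8) + (+74.8) + 2·x
x = (+243.0 − (+218.2)) / (2) = 12.4 kJ/mol

ΔH°rxn = 12.4 kJ/mol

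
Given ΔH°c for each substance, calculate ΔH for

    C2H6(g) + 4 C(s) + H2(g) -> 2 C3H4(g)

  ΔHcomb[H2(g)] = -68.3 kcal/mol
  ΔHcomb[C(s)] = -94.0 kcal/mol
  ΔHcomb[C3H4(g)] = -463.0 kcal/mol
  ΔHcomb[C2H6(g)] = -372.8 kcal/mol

ΔH = 108.9 kcal/mol

Using ΔH = Σ nΔHc°(reactants) − Σ nΔHc°(products):
= [1·(-372.8) + 4·(-94.0) + 1·(-68.3)] − [2·(-463.0)]
= 108.9 kcal/mol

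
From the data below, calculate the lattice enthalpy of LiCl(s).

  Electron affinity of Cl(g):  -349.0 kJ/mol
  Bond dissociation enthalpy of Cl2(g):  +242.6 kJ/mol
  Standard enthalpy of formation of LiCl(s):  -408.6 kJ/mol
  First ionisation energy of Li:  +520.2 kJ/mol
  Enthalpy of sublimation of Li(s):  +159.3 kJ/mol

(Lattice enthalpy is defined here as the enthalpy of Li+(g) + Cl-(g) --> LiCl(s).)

U = -860.4 kJ/mol

ΔHf° = 1·ΔHsub + 1·(ΣIE) + 1/2·D(Cl2) + 1·EA + U
-408.6 = 1·(+159.3) + 1·(+520.2) + 1/2·(+242.6) + 1·(-349.0) + U
U = -408.6 − (+451.8) = -860.4 kJ/mol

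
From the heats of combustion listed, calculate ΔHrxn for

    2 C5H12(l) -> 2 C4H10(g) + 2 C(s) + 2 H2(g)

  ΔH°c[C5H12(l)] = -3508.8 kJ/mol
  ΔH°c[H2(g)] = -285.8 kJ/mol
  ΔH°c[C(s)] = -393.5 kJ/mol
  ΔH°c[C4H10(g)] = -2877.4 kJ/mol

With combustion enthalpies, reactants minus products:
= [2·(-3508.8)] − [2·(-2877.4) + 2·(-393.5) + 2·(-285.8)]
= 95.8 kJ/mol

ΔHrxn = 95.8 kJ/mol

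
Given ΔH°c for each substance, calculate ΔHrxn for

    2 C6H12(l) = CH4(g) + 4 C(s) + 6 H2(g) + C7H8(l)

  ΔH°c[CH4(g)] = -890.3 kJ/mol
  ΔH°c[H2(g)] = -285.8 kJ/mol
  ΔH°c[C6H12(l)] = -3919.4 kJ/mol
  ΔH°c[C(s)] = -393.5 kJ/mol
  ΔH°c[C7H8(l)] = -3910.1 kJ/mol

ΔHrxn = 250.4 kJ/mol

With combustion enthalpies, reactants minus products:
= [2·(-3919.4)] − [1·(-890.3) + 4·(-393.5) + 6·(-285.8) + 1·(-3910.1)]
= 250.4 kJ/mol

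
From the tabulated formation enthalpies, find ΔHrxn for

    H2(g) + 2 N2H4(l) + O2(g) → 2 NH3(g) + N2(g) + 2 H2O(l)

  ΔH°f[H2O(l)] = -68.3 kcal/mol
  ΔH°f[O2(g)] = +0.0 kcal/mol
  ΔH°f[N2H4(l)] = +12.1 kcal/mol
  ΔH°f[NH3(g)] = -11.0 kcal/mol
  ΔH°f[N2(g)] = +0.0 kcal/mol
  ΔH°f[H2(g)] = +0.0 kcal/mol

ΔHrxn = -182.8 kcal/mol

Products: 2·(-11.0) + 1·(+0.0) + 2·(-68.3) = -158.6
Reactants: 1·(+0.0) + 2·(+12.1) + 1·(+0.0) = +24.2
ΔHrxn = (-158.6) − (+24.2) = -182.8 kcal/mol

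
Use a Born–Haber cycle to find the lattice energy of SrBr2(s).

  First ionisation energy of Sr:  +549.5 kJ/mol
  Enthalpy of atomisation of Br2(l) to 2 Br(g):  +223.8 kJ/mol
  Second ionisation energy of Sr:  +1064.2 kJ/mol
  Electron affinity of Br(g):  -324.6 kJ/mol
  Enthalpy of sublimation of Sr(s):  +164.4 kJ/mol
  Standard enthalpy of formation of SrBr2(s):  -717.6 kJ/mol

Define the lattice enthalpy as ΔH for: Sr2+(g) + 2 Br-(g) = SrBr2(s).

U = -2070.3 kJ/mol

ΔHf° = 1·ΔHsub + 1·(ΣIE) + 1·D(Br2) + 2·EA + U
-717.6 = 1·(+164.4) + 1·(+1613.7) + 1·(+223.8) + 2·(-324.6) + U
U = -717.6 − (+1352.7) = -2070.3 kJ/mol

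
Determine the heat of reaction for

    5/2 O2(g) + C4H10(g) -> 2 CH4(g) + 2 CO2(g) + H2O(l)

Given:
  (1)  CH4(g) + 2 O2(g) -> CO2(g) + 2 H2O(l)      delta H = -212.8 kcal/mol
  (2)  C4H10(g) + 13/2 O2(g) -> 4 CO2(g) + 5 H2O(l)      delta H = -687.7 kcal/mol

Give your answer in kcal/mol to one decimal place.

delta H = -262.1 kcal/mol

(1) reversed and × 2: (-2)·(-212.8) = +425.6 kcal/mol
(2) as written: -687.7 kcal/mol
By Hess's law, delta H = (+425.6) + (-687.7) = -262.1 kcal/mol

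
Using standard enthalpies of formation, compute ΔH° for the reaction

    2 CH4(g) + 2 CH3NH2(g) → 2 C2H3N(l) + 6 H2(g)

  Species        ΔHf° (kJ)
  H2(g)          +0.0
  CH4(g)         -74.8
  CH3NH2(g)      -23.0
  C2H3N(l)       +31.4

Products: 2·(+31.4) + 6·(+0.0) = +62.8
Reactants: 2·(-74.8) + 2·(-23.0) = -195.6
ΔH° = (+62.8) − (-195.6) = 258.4 kJ

ΔH° = 258.4 kJ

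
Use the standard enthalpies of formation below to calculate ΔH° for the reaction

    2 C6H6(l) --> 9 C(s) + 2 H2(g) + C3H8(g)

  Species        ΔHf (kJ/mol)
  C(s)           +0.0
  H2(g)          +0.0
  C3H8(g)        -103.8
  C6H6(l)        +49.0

ΔH° = -201.8 kJ/mol

Products: 9·(+0.0) + 2·(+0.0) + 1·(-103.8) = -103.8
Reactants: 2·(+49.0) = +98.0
ΔH° = (-103.8) − (+98.0) = -201.8 kJ/mol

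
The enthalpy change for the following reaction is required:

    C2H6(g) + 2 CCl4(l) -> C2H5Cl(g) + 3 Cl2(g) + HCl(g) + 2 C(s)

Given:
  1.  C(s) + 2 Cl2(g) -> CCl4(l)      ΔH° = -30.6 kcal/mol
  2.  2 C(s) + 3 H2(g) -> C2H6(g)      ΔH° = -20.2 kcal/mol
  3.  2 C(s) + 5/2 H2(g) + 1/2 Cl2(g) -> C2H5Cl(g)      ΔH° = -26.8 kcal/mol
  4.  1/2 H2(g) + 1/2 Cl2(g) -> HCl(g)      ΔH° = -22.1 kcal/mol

eq. 1 reversed and × 2: (-2)·(-30.6) = +61.2 kcal/mol
eq. 2 reversed: +20.2 kcal/mol
eq. 3 as written: -26.8 kcal/mol
eq. 4 as written: -22.1 kcal/mol
Summing the manipulated equations, ΔH° = (+61.2) + (+20.2) + (-26.8) + (-22.1) = 32.5 kcal/mol

ΔH° = 32.5 kcal/mol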